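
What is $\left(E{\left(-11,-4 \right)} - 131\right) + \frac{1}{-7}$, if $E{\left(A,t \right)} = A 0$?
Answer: $- \frac{918}{7} \approx -131.14$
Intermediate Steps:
$E{\left(A,t \right)} = 0$
$\left(E{\left(-11,-4 \right)} - 131\right) + \frac{1}{-7} = \left(0 - 131\right) + \frac{1}{-7} = -131 - \frac{1}{7} = - \frac{918}{7}$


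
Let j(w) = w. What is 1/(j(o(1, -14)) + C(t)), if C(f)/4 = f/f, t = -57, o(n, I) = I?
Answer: -1/10 ≈ -0.10000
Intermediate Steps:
C(f) = 4 (C(f) = 4*(f/f) = 4*1 = 4)
1/(j(o(1, -14)) + C(t)) = 1/(-14 + 4) = 1/(-10) = -1/10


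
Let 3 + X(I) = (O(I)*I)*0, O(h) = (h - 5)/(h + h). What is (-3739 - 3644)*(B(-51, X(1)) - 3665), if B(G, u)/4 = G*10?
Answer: 42120015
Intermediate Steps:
O(h) = (-5 + h)/(2*h) (O(h) = (-5 + h)/((2*h)) = (-5 + h)*(1/(2*h)) = (-5 + h)/(2*h))
X(I) = -3 (X(I) = -3 + (((-5 + I)/(2*I))*I)*0 = -3 + (-5/2 + I/2)*0 = -3 + 0 = -3)
B(G, u) = 40*G (B(G, u) = 4*(G*10) = 4*(10*G) = 40*G)
(-3739 - 3644)*(B(-51, X(1)) - 3665) = (-3739 - 3644)*(40*(-51) - 3665) = -7383*(-2040 - 3665) = -7383*(-5705) = 42120015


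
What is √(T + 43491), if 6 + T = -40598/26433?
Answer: √3375783121359/8811 ≈ 208.53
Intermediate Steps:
T = -199196/26433 (T = -6 - 40598/26433 = -199196/26433 ≈ -7.5359)
√(T + 43491) = √(-199196/26433 + 43491) = √(1149398407/26433) = √3375783121359/8811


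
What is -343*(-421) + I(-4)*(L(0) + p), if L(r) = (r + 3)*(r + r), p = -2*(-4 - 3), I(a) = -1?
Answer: 144389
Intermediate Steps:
p = 14 (p = -2*(-7) = 14)
L(r) = 2*r*(3 + r) (L(r) = (3 + r)*(2*r) = 2*r*(3 + r))
-343*(-421) + I(-4)*(L(0) + p) = -343*(-421) - (2*0*(3 + 0) + 14) = 144403 - (2*0*3 + 14) = 144403 - (0 + 14) = 144403 - 1*14 = 144403 - 14 = 144389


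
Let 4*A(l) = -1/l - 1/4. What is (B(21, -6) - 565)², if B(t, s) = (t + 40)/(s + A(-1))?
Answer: 2864497441/8649 ≈ 3.3119e+5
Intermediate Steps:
A(l) = -1/16 - 1/(4*l) (A(l) = (-1/l - 1/4)/4 = (-1/l - 1*¼)/4 = (-1/l - ¼)/4 = (-¼ - 1/l)/4 = -1/16 - 1/(4*l))
B(t, s) = (40 + t)/(3/16 + s) (B(t, s) = (t + 40)/(s + (1/16)*(-4 - 1*(-1))/(-1)) = (40 + t)/(s + (1/16)*(-1)*(-4 + 1)) = (40 + t)/(s + (1/16)*(-1)*(-3)) = (40 + t)/(s + 3/16) = (40 + t)/(3/16 + s))
(B(21, -6) - 565)² = (16*(40 + 21)/(3 + 16*(-6)) - 565)² = (16*61/(3 - 96) - 565)² = (16*61/(-93) - 565)² = (16*(-1/93)*61 - 565)² = (-976/93 - 565)² = (-53521/93)² = 2864497441/8649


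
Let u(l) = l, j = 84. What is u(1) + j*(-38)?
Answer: -3191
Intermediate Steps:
u(1) + j*(-38) = 1 + 84*(-38) = 1 - 3192 = -3191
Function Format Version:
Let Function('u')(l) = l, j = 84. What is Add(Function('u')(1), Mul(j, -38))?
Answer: -3191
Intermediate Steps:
Add(Function('u')(1), Mul(j, -38)) = Add(1, Mul(84, -38)) = Add(1, -3192) = -3191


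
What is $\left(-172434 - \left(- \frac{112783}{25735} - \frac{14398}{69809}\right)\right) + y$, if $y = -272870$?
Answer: $- \frac{799995806396983}{1796534615} \approx -4.453 \cdot 10^{5}$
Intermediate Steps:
$\left(-172434 - \left(- \frac{112783}{25735} - \frac{14398}{69809}\right)\right) + y = \left(-172434 - \left(- \frac{112783}{25735} - \frac{14398}{69809}\right)\right) - 272870 = \left(-172434 - - \frac{8243800977}{1796534615}\right) - 272870 = \left(-172434 + \left(\frac{14398}{69809} + \frac{112783}{25735}\right)\right) - 272870 = \left(-172434 + \frac{8243800977}{1796534615}\right) - 272870 = - \frac{309775406001933}{1796534615} - 272870 = - \frac{799995806396983}{1796534615}$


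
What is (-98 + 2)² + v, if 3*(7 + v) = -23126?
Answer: 4501/3 ≈ 1500.3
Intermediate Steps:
v = -23147/3 (v = -7 + (⅓)*(-23126) = -7 - 23126/3 = -23147/3 ≈ -7715.7)
(-98 + 2)² + v = (-98 + 2)² - 23147/3 = (-96)² - 23147/3 = 9216 - 23147/3 = 4501/3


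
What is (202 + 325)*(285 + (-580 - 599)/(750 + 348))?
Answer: 18254753/122 ≈ 1.4963e+5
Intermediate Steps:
(202 + 325)*(285 + (-580 - 599)/(750 + 348)) = 527*(285 - 1179/1098) = 527*(285 - 1179*1/1098) = 527*(285 - 131/122) = 527*(34639/122) = 18254753/122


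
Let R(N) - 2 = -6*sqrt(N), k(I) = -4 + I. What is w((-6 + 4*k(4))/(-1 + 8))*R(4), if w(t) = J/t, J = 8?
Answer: 280/3 ≈ 93.333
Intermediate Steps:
R(N) = 2 - 6*sqrt(N)
w(t) = 8/t
w((-6 + 4*k(4))/(-1 + 8))*R(4) = (8/(((-6 + 4*(-4 + 4))/(-1 + 8))))*(2 - 6*sqrt(4)) = (8/(((-6 + 4*0)/7)))*(2 - 6*2) = (8/(((-6 + 0)*(1/7))))*(2 - 12) = (8/((-6*1/7)))*(-10) = (8/(-6/7))*(-10) = (8*(-7/6))*(-10) = -28/3*(-10) = 280/3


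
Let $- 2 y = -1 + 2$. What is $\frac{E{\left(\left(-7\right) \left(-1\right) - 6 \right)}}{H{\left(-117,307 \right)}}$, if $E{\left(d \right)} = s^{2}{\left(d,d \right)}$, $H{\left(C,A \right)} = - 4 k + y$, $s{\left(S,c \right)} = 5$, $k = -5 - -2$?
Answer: $\frac{50}{23} \approx 2.1739$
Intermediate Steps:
$y = - \frac{1}{2}$ ($y = - \frac{-1 + 2}{2} = \left(- \frac{1}{2}\right) 1 = - \frac{1}{2} \approx -0.5$)
$k = -3$ ($k = -5 + 2 = -3$)
$H{\left(C,A \right)} = \frac{23}{2}$ ($H{\left(C,A \right)} = \left(-4\right) \left(-3\right) - \frac{1}{2} = 12 - \frac{1}{2} = \frac{23}{2}$)
$E{\left(d \right)} = 25$ ($E{\left(d \right)} = 5^{2} = 25$)
$\frac{E{\left(\left(-7\right) \left(-1\right) - 6 \right)}}{H{\left(-117,307 \right)}} = \frac{25}{\frac{23}{2}} = 25 \cdot \frac{2}{23} = \frac{50}{23}$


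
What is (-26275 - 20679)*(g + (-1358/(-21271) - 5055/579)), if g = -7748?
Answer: 1495178158204490/4105303 ≈ 3.6421e+8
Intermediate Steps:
(-26275 - 20679)*(g + (-1358/(-21271) - 5055/579)) = (-26275 - 20679)*(-7748 + (-1358/(-21271) - 5055/579)) = -46954*(-7748 + (-1358*(-1/21271) - 5055*1/579)) = -46954*(-7748 + (1358/21271 - 1685/193)) = -46954*(-7748 - 35579541/4105303) = -46954*(-31843467185/4105303) = 1495178158204490/4105303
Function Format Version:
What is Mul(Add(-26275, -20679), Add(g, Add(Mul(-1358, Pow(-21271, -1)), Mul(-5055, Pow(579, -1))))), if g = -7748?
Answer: Rational(1495178158204490, 4105303) ≈ 3.6421e+8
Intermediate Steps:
Mul(Add(-26275, -20679), Add(g, Add(Mul(-1358, Pow(-21271, -1)), Mul(-5055, Pow(579, -1))))) = Mul(Add(-26275, -20679), Add(-7748, Add(Mul(-1358, Pow(-21271, -1)), Mul(-5055, Pow(579, -1))))) = Mul(-46954, Add(-7748, Add(Mul(-1358, Rational(-1, 21271)), Mul(-5055, Rational(1, 579))))) = Mul(-46954, Add(-7748, Add(Rational(1358, 21271), Rational(-1685, 193)))) = Mul(-46954, Add(-7748, Rational(-35579541, 4105303))) = Mul(-46954, Rational(-31843467185, 4105303)) = Rational(1495178158204490, 4105303)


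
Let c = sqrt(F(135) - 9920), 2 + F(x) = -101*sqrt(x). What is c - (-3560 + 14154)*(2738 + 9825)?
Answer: -133092422 + I*sqrt(9922 + 303*sqrt(15)) ≈ -1.3309e+8 + 105.34*I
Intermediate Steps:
F(x) = -2 - 101*sqrt(x)
c = sqrt(-9922 - 303*sqrt(15)) (c = sqrt((-2 - 303*sqrt(15)) - 9920) = sqrt(-9922 - 303*sqrt(15)) ≈ 105.34*I)
c - (-3560 + 14154)*(2738 + 9825) = sqrt(-9922 - 303*sqrt(15)) - (-3560 + 14154)*(2738 + 9825) = sqrt(-9922 - 303*sqrt(15)) - 10594*12563 = sqrt(-9922 - 303*sqrt(15)) - 1*133092422 = sqrt(-9922 - 303*sqrt(15)) - 133092422 = -133092422 + sqrt(-9922 - 303*sqrt(15))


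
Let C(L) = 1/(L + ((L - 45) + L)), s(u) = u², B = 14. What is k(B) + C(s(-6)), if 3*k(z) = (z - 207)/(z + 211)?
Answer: -1276/4725 ≈ -0.27005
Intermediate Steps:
k(z) = (-207 + z)/(3*(211 + z)) (k(z) = ((z - 207)/(z + 211))/3 = ((-207 + z)/(211 + z))/3 = (-207 + z)/(3*(211 + z)))
C(L) = 1/(-45 + 3*L) (C(L) = 1/(L + ((-45 + L) + L)) = 1/(L + (-45 + 2*L)) = 1/(-45 + 3*L))
k(B) + C(s(-6)) = (-207 + 14)/(3*(211 + 14)) + 1/(3*(-15 + (-6)²)) = (⅓)*(-193)/225 + 1/(3*(-15 + 36)) = (⅓)*(1/225)*(-193) + (⅓)/21 = -193/675 + (⅓)*(1/21) = -193/675 + 1/63 = -1276/4725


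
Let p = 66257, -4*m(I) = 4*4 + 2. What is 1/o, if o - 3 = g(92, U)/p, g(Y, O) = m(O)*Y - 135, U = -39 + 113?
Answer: 66257/198222 ≈ 0.33426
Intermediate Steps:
U = 74
m(I) = -9/2 (m(I) = -(4*4 + 2)/4 = -(16 + 2)/4 = -1/4*18 = -9/2)
g(Y, O) = -135 - 9*Y/2 (g(Y, O) = -9*Y/2 - 135 = -135 - 9*Y/2)
o = 198222/66257 (o = 3 + (-135 - 9/2*92)/66257 = 3 + (-135 - 414)*(1/66257) = 3 - 549*1/66257 = 3 - 549/66257 = 198222/66257 ≈ 2.9917)
1/o = 1/(198222/66257) = 66257/198222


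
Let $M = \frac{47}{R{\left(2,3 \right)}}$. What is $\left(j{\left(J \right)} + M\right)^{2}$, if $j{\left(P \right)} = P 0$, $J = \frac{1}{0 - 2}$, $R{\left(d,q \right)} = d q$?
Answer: $\frac{2209}{36} \approx 61.361$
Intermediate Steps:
$M = \frac{47}{6}$ ($M = \frac{47}{2 \cdot 3} = \frac{47}{6} \approx 7.8333$)
$J = - \frac{1}{2}$ ($J = \frac{1}{-2} = - \frac{1}{2} \approx -0.5$)
$j{\left(P \right)} = 0$
$\left(j{\left(J \right)} + M\right)^{2} = \left(0 + \frac{47}{6}\right)^{2} = \left(\frac{47}{6}\right)^{2} = \frac{2209}{36}$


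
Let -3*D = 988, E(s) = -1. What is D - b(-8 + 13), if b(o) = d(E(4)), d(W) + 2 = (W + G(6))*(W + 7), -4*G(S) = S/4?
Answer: -3829/12 ≈ -319.08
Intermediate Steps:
G(S) = -S/16 (G(S) = -S/(4*4) = -S/16)
d(W) = -2 + (7 + W)*(-3/8 + W) (d(W) = -2 + (W - 1/16*6)*(W + 7) = -2 + (W - 3/8)*(7 + W) = -2 + (-3/8 + W)*(7 + W) = -2 + (7 + W)*(-3/8 + W))
b(o) = -41/4 (b(o) = -37/8 + (-1)**2 + (53/8)*(-1) = -37/8 + 1 - 53/8 = -41/4)
D = -988/3 (D = -1/3*988 = -988/3 ≈ -329.33)
D - b(-8 + 13) = -988/3 - 1*(-41/4) = -988/3 + 41/4 = -3829/12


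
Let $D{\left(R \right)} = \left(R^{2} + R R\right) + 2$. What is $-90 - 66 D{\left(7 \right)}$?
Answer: $-6690$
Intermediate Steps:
$D{\left(R \right)} = 2 + 2 R^{2}$ ($D{\left(R \right)} = \left(R^{2} + R^{2}\right) + 2 = 2 R^{2} + 2 = 2 + 2 R^{2}$)
$-90 - 66 D{\left(7 \right)} = -90 - 66 \left(2 + 2 \cdot 7^{2}\right) = -90 - 66 \left(2 + 2 \cdot 49\right) = -90 - 66 \left(2 + 98\right) = -90 - 6600 = -6690$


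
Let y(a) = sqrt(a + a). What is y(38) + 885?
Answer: 885 + 2*sqrt(19) ≈ 893.72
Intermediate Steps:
y(a) = sqrt(2)*sqrt(a) (y(a) = sqrt(2*a) = sqrt(2)*sqrt(a))
y(38) + 885 = sqrt(2)*sqrt(38) + 885 = 2*sqrt(19) + 885 = 885 + 2*sqrt(19)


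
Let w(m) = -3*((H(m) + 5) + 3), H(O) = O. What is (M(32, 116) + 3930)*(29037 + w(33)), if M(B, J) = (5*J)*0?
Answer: 113632020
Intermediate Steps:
M(B, J) = 0
w(m) = -24 - 3*m (w(m) = -3*((m + 5) + 3) = -3*((5 + m) + 3) = -3*(8 + m) = -24 - 3*m)
(M(32, 116) + 3930)*(29037 + w(33)) = (0 + 3930)*(29037 + (-24 - 3*33)) = 3930*(29037 + (-24 - 99)) = 3930*(29037 - 123) = 3930*28914 = 113632020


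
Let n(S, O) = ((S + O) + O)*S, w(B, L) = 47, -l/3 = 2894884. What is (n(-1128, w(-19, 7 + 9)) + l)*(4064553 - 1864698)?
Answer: -16539169846500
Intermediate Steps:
l = -8684652 (l = -3*2894884 = -8684652)
n(S, O) = S*(S + 2*O) (n(S, O) = ((O + S) + O)*S = (S + 2*O)*S = S*(S + 2*O))
(n(-1128, w(-19, 7 + 9)) + l)*(4064553 - 1864698) = (-1128*(-1128 + 2*47) - 8684652)*(4064553 - 1864698) = (-1128*(-1128 + 94) - 8684652)*2199855 = (-1128*(-1034) - 8684652)*2199855 = (1166352 - 8684652)*2199855 = -7518300*2199855 = -16539169846500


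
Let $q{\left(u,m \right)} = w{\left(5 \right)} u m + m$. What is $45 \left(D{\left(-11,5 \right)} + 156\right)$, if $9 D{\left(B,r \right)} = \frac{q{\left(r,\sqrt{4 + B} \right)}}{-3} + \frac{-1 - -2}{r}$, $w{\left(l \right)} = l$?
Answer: $7021 - \frac{130 i \sqrt{7}}{3} \approx 7021.0 - 114.65 i$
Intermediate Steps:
$q{\left(u,m \right)} = m + 5 m u$ ($q{\left(u,m \right)} = 5 u m + m = 5 m u + m = m + 5 m u$)
$D{\left(B,r \right)} = \frac{1}{9 r} - \frac{\sqrt{4 + B} \left(1 + 5 r\right)}{27}$ ($D{\left(B,r \right)} = \frac{\frac{\sqrt{4 + B} \left(1 + 5 r\right)}{-3} + \frac{-1 - -2}{r}}{9} = \frac{\sqrt{4 + B} \left(1 + 5 r\right) \left(- \frac{1}{3}\right) + \frac{-1 + 2}{r}}{9} = \frac{- \frac{\sqrt{4 + B} \left(1 + 5 r\right)}{3} + 1 \frac{1}{r}}{9} = \frac{- \frac{\sqrt{4 + B} \left(1 + 5 r\right)}{3} + \frac{1}{r}}{9} = \frac{\frac{1}{r} - \frac{\sqrt{4 + B} \left(1 + 5 r\right)}{3}}{9} = \frac{1}{9 r} - \frac{\sqrt{4 + B} \left(1 + 5 r\right)}{27}$)
$45 \left(D{\left(-11,5 \right)} + 156\right) = 45 \left(\frac{3 - 5 \sqrt{4 - 11} \left(1 + 5 \cdot 5\right)}{27 \cdot 5} + 156\right) = 45 \left(\frac{1}{27} \cdot \frac{1}{5} \left(3 - 5 \sqrt{-7} \left(1 + 25\right)\right) + 156\right) = 45 \left(\frac{1}{27} \cdot \frac{1}{5} \left(3 - 5 i \sqrt{7} \cdot 26\right) + 156\right) = 45 \left(\frac{1}{27} \cdot \frac{1}{5} \left(3 - 130 i \sqrt{7}\right) + 156\right) = 45 \left(\left(\frac{1}{45} - \frac{26 i \sqrt{7}}{27}\right) + 156\right) = 45 \left(\frac{7021}{45} - \frac{26 i \sqrt{7}}{27}\right) = 7021 - \frac{130 i \sqrt{7}}{3}$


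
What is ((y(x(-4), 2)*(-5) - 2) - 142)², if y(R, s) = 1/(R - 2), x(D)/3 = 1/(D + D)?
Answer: 7268416/361 ≈ 20134.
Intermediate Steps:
x(D) = 3/(2*D) (x(D) = 3/(D + D) = 3/((2*D)) = 3*(1/(2*D)) = 3/(2*D))
y(R, s) = 1/(-2 + R)
((y(x(-4), 2)*(-5) - 2) - 142)² = ((-5/(-2 + (3/2)/(-4)) - 2) - 142)² = ((-5/(-2 + (3/2)*(-¼)) - 2) - 142)² = ((-5/(-2 - 3/8) - 2) - 142)² = ((-5/(-19/8) - 2) - 142)² = ((-8/19*(-5) - 2) - 142)² = ((40/19 - 2) - 142)² = (2/19 - 142)² = (-2696/19)² = 7268416/361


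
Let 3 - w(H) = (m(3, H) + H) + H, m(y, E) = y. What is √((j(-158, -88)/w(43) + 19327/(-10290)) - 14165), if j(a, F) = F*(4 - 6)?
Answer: I*√1155346875570/9030 ≈ 119.03*I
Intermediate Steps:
j(a, F) = -2*F (j(a, F) = F*(-2) = -2*F)
w(H) = -2*H (w(H) = 3 - ((3 + H) + H) = 3 - (3 + 2*H) = 3 + (-3 - 2*H) = -2*H)
√((j(-158, -88)/w(43) + 19327/(-10290)) - 14165) = √(((-2*(-88))/((-2*43)) + 19327/(-10290)) - 14165) = √((176/(-86) + 19327*(-1/10290)) - 14165) = √((176*(-1/86) - 2761/1470) - 14165) = √((-88/43 - 2761/1470) - 14165) = √(-248083/63210 - 14165) = √(-895617733/63210) = I*√1155346875570/9030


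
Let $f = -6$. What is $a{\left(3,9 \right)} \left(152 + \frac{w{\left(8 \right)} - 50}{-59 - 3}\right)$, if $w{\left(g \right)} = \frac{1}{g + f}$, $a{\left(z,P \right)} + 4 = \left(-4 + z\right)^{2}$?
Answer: $- \frac{56841}{124} \approx -458.4$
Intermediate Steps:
$a{\left(z,P \right)} = -4 + \left(-4 + z\right)^{2}$
$w{\left(g \right)} = \frac{1}{-6 + g}$ ($w{\left(g \right)} = \frac{1}{g - 6} = \frac{1}{-6 + g}$)
$a{\left(3,9 \right)} \left(152 + \frac{w{\left(8 \right)} - 50}{-59 - 3}\right) = \left(-4 + \left(-4 + 3\right)^{2}\right) \left(152 + \frac{\frac{1}{-6 + 8} - 50}{-59 - 3}\right) = \left(-4 + \left(-1\right)^{2}\right) \left(152 + \frac{\frac{1}{2} - 50}{-62}\right) = \left(-4 + 1\right) \left(152 + \left(\frac{1}{2} - 50\right) \left(- \frac{1}{62}\right)\right) = - 3 \left(152 - - \frac{99}{124}\right) = - 3 \left(152 + \frac{99}{124}\right) = \left(-3\right) \frac{18947}{124} = - \frac{56841}{124}$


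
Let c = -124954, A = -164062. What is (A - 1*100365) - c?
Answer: -139473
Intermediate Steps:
(A - 1*100365) - c = (-164062 - 1*100365) - 1*(-124954) = (-164062 - 100365) + 124954 = -264427 + 124954 = -139473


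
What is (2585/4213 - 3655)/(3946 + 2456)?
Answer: -699815/1225983 ≈ -0.57082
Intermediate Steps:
(2585/4213 - 3655)/(3946 + 2456) = (2585*(1/4213) - 3655)/6402 = (235/383 - 3655)*(1/6402) = -1399630/383*1/6402 = -699815/1225983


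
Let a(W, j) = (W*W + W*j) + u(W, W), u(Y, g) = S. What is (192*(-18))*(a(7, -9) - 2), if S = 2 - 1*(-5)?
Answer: 31104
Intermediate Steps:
S = 7 (S = 2 + 5 = 7)
u(Y, g) = 7
a(W, j) = 7 + W² + W*j (a(W, j) = (W*W + W*j) + 7 = (W² + W*j) + 7 = 7 + W² + W*j)
(192*(-18))*(a(7, -9) - 2) = (192*(-18))*((7 + 7² + 7*(-9)) - 2) = -3456*((7 + 49 - 63) - 2) = -3456*(-7 - 2) = -3456*(-9) = 31104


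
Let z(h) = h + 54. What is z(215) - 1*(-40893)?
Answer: 41162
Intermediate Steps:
z(h) = 54 + h
z(215) - 1*(-40893) = (54 + 215) - 1*(-40893) = 269 + 40893 = 41162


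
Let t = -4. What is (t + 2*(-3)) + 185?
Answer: 175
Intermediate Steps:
(t + 2*(-3)) + 185 = (-4 + 2*(-3)) + 185 = (-4 - 6) + 185 = -10 + 185 = 175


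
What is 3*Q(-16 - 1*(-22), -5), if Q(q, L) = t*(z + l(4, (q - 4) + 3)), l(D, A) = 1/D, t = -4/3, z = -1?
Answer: 3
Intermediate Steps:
t = -4/3 (t = -4*⅓ = -4/3 ≈ -1.3333)
Q(q, L) = 1 (Q(q, L) = -4*(-1 + 1/4)/3 = -4*(-1 + ¼)/3 = -4/3*(-¾) = 1)
3*Q(-16 - 1*(-22), -5) = 3*1 = 3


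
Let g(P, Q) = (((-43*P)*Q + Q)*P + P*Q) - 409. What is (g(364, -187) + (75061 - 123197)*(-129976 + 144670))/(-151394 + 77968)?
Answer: -357953407/73426 ≈ -4875.0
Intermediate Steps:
g(P, Q) = -409 + P*Q + P*(Q - 43*P*Q) (g(P, Q) = ((-43*P*Q + Q)*P + P*Q) - 409 = ((Q - 43*P*Q)*P + P*Q) - 409 = (P*(Q - 43*P*Q) + P*Q) - 409 = (P*Q + P*(Q - 43*P*Q)) - 409 = -409 + P*Q + P*(Q - 43*P*Q))
(g(364, -187) + (75061 - 123197)*(-129976 + 144670))/(-151394 + 77968) = ((-409 - 43*(-187)*364² + 2*364*(-187)) + (75061 - 123197)*(-129976 + 144670))/(-151394 + 77968) = ((-409 - 43*(-187)*132496 - 136136) - 48136*14694)/(-73426) = ((-409 + 1065400336 - 136136) - 707310384)*(-1/73426) = (1065263791 - 707310384)*(-1/73426) = 357953407*(-1/73426) = -357953407/73426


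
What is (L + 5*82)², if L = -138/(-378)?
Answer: 668377609/3969 ≈ 1.6840e+5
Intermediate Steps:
L = 23/63 (L = -138*(-1/378) = 23/63 ≈ 0.36508)
(L + 5*82)² = (23/63 + 5*82)² = (23/63 + 410)² = (25853/63)² = 668377609/3969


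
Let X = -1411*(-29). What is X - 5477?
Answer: 35442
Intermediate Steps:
X = 40919
X - 5477 = 40919 - 5477 = 35442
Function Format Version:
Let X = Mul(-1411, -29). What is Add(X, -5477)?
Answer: 35442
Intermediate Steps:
X = 40919
Add(X, -5477) = Add(40919, -5477) = 35442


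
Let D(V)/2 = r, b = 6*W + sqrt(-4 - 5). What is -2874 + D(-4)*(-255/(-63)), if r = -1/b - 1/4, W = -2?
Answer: -51757/18 + 10*I/63 ≈ -2875.4 + 0.15873*I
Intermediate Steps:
b = -12 + 3*I (b = 6*(-2) + sqrt(-4 - 5) = -12 + sqrt(-9) = -12 + 3*I ≈ -12.0 + 3.0*I)
r = -1/4 - (-12 - 3*I)/153 (r = -1/(-12 + 3*I) - 1/4 = -(-12 - 3*I)/153 - 1*1/4 = -(-12 - 3*I)/153 - 1/4 = -1/4 - (-12 - 3*I)/153 ≈ -0.17157 + 0.019608*I)
D(V) = -35/102 + 2*I/51 (D(V) = 2*(-35/204 + I/51) = -35/102 + 2*I/51)
-2874 + D(-4)*(-255/(-63)) = -2874 + (-35/102 + 2*I/51)*(-255/(-63)) = -2874 + (-35/102 + 2*I/51)*(-255*(-1/63)) = -2874 + (-35/102 + 2*I/51)*(85/21) = -2874 + (-25/18 + 10*I/63) = -51757/18 + 10*I/63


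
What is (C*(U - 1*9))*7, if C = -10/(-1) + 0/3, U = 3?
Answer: -420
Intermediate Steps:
C = 10 (C = -10*(-1) + 0*(⅓) = 10 + 0 = 10)
(C*(U - 1*9))*7 = (10*(3 - 1*9))*7 = (10*(3 - 9))*7 = (10*(-6))*7 = -60*7 = -420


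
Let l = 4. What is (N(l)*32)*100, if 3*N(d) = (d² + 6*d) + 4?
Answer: 140800/3 ≈ 46933.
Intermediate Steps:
N(d) = 4/3 + 2*d + d²/3 (N(d) = ((d² + 6*d) + 4)/3 = (4 + d² + 6*d)/3 = 4/3 + 2*d + d²/3)
(N(l)*32)*100 = ((4/3 + 2*4 + (⅓)*4²)*32)*100 = ((4/3 + 8 + (⅓)*16)*32)*100 = ((4/3 + 8 + 16/3)*32)*100 = ((44/3)*32)*100 = (1408/3)*100 = 140800/3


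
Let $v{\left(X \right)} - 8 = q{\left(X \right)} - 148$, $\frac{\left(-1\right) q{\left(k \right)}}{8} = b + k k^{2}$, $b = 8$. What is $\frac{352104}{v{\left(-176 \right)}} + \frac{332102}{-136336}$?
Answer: $- \frac{1804536688183}{743269856168} \approx -2.4278$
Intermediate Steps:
$q{\left(k \right)} = -64 - 8 k^{3}$ ($q{\left(k \right)} = - 8 \left(8 + k k^{2}\right) = - 8 \left(8 + k^{3}\right) = -64 - 8 k^{3}$)
$v{\left(X \right)} = -204 - 8 X^{3}$ ($v{\left(X \right)} = 8 - \left(212 + 8 X^{3}\right) = -204 - 8 X^{3}$)
$\frac{352104}{v{\left(-176 \right)}} + \frac{332102}{-136336} = \frac{352104}{-204 - 8 \left(-176\right)^{3}} + \frac{332102}{-136336} = \frac{352104}{-204 - -43614208} + 332102 \left(- \frac{1}{136336}\right) = \frac{352104}{-204 + 43614208} - \frac{166051}{68168} = \frac{352104}{43614004} - \frac{166051}{68168} = 352104 \cdot \frac{1}{43614004} - \frac{166051}{68168} = \frac{88026}{10903501} - \frac{166051}{68168} = - \frac{1804536688183}{743269856168}$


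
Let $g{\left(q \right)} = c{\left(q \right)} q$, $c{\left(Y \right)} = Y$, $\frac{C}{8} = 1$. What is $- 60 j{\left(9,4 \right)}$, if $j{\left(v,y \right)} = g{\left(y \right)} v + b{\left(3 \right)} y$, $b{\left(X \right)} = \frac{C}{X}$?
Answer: $-9280$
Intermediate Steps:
$C = 8$ ($C = 8 \cdot 1 = 8$)
$b{\left(X \right)} = \frac{8}{X}$
$g{\left(q \right)} = q^{2}$ ($g{\left(q \right)} = q q = q^{2}$)
$j{\left(v,y \right)} = \frac{8 y}{3} + v y^{2}$ ($j{\left(v,y \right)} = y^{2} v + \frac{8}{3} y = v y^{2} + 8 \cdot \frac{1}{3} y = v y^{2} + \frac{8 y}{3} = \frac{8 y}{3} + v y^{2}$)
$- 60 j{\left(9,4 \right)} = - 60 \cdot \frac{1}{3} \cdot 4 \left(8 + 3 \cdot 9 \cdot 4\right) = - 60 \cdot \frac{1}{3} \cdot 4 \left(8 + 108\right) = - 60 \cdot \frac{1}{3} \cdot 4 \cdot 116 = \left(-60\right) \frac{464}{3} = -9280$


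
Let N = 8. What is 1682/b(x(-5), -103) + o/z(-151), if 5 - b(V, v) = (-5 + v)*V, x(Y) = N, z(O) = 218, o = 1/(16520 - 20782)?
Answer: 1562772243/807401804 ≈ 1.9356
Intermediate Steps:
o = -1/4262 (o = 1/(-4262) = -1/4262 ≈ -0.00023463)
x(Y) = 8
b(V, v) = 5 - V*(-5 + v) (b(V, v) = 5 - (-5 + v)*V = 5 - V*(-5 + v))
1682/b(x(-5), -103) + o/z(-151) = 1682/(5 + 5*8 - 1*8*(-103)) - 1/4262/218 = 1682/(5 + 40 + 824) - 1/4262*1/218 = 1682/869 - 1/929116 = 1562772243/807401804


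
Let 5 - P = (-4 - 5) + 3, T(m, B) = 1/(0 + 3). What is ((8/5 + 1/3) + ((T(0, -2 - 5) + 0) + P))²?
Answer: 39601/225 ≈ 176.00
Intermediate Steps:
T(m, B) = ⅓ (T(m, B) = 1/3 = ⅓)
P = 11 (P = 5 - ((-4 - 5) + 3) = 5 - (-9 + 3) = 5 - 1*(-6) = 5 + 6 = 11)
((8/5 + 1/3) + ((T(0, -2 - 5) + 0) + P))² = ((8/5 + 1/3) + ((⅓ + 0) + 11))² = ((8*(⅕) + 1*(⅓)) + (⅓ + 11))² = ((8/5 + ⅓) + 34/3)² = (29/15 + 34/3)² = (199/15)² = 39601/225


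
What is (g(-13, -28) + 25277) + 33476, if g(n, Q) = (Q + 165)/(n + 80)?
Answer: 3936588/67 ≈ 58755.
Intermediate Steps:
g(n, Q) = (165 + Q)/(80 + n)
(g(-13, -28) + 25277) + 33476 = ((165 - 28)/(80 - 13) + 25277) + 33476 = (137/67 + 25277) + 33476 = 1693696/67 + 33476 = 3936588/67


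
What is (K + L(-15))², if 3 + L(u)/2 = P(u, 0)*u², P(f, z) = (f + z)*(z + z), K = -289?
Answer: 87025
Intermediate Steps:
P(f, z) = 2*z*(f + z) (P(f, z) = (f + z)*(2*z) = 2*z*(f + z))
L(u) = -6 (L(u) = -6 + 2*((2*0*(u + 0))*u²) = -6 + 2*((2*0*u)*u²) = -6 + 2*(0*u²) = -6 + 2*0 = -6 + 0 = -6)
(K + L(-15))² = (-289 - 6)² = (-295)² = 87025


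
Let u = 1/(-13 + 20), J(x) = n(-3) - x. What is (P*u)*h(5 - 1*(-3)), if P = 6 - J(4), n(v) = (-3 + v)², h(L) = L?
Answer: -208/7 ≈ -29.714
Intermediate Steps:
J(x) = 36 - x (J(x) = (-3 - 3)² - x = (-6)² - x = 36 - x)
u = ⅐ (u = 1/7 = ⅐ ≈ 0.14286)
P = -26 (P = 6 - (36 - 1*4) = 6 - (36 - 4) = 6 - 1*32 = 6 - 32 = -26)
(P*u)*h(5 - 1*(-3)) = (-26*⅐)*(5 - 1*(-3)) = -26*(5 + 3)/7 = -26/7*8 = -208/7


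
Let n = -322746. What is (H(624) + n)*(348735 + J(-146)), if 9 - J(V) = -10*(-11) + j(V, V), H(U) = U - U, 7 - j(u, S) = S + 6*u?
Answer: -112188123330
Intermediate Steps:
j(u, S) = 7 - S - 6*u (j(u, S) = 7 - (S + 6*u) = 7 + (-S - 6*u) = 7 - S - 6*u)
H(U) = 0
J(V) = -108 + 7*V (J(V) = 9 - (-10*(-11) + (7 - V - 6*V)) = 9 - (110 + (7 - 7*V)) = 9 - (117 - 7*V) = 9 + (-117 + 7*V) = -108 + 7*V)
(H(624) + n)*(348735 + J(-146)) = (0 - 322746)*(348735 + (-108 + 7*(-146))) = -322746*(348735 + (-108 - 1022)) = -322746*(348735 - 1130) = -322746*347605 = -112188123330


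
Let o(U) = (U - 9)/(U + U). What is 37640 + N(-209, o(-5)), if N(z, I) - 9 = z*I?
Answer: 186782/5 ≈ 37356.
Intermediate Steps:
o(U) = (-9 + U)/(2*U) (o(U) = (-9 + U)/((2*U)) = (-9 + U)*(1/(2*U)) = (-9 + U)/(2*U))
N(z, I) = 9 + I*z (N(z, I) = 9 + z*I = 9 + I*z)
37640 + N(-209, o(-5)) = 37640 + (9 + ((½)*(-9 - 5)/(-5))*(-209)) = 37640 + (9 + ((½)*(-⅕)*(-14))*(-209)) = 37640 + (9 + (7/5)*(-209)) = 37640 + (9 - 1463/5) = 37640 - 1418/5 = 186782/5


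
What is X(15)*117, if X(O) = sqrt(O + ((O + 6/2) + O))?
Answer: 468*sqrt(3) ≈ 810.60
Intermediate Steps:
X(O) = sqrt(3 + 3*O) (X(O) = sqrt(O + ((O + 6*(1/2)) + O)) = sqrt(O + ((O + 3) + O)) = sqrt(O + ((3 + O) + O)) = sqrt(O + (3 + 2*O)) = sqrt(3 + 3*O))
X(15)*117 = sqrt(3 + 3*15)*117 = sqrt(3 + 45)*117 = sqrt(48)*117 = (4*sqrt(3))*117 = 468*sqrt(3)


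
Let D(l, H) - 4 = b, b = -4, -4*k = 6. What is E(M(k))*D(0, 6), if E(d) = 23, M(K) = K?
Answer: 0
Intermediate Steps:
k = -3/2 (k = -¼*6 = -3/2 ≈ -1.5000)
D(l, H) = 0 (D(l, H) = 4 - 4 = 0)
E(M(k))*D(0, 6) = 23*0 = 0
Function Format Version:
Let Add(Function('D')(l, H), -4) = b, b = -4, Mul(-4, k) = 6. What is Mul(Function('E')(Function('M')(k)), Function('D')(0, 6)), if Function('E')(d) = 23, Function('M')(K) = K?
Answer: 0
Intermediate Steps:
k = Rational(-3, 2) (k = Mul(Rational(-1, 4), 6) = Rational(-3, 2) ≈ -1.5000)
Function('D')(l, H) = 0 (Function('D')(l, H) = Add(4, -4) = 0)
Mul(Function('E')(Function('M')(k)), Function('D')(0, 6)) = Mul(23, 0) = 0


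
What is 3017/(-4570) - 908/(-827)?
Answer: 1654501/3779390 ≈ 0.43777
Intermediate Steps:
3017/(-4570) - 908/(-827) = 3017*(-1/4570) - 908*(-1/827) = -3017/4570 + 908/827 = 1654501/3779390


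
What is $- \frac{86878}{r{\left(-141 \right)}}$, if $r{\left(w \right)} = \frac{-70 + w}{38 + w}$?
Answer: $- \frac{8948434}{211} \approx -42410.0$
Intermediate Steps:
$r{\left(w \right)} = \frac{-70 + w}{38 + w}$
$- \frac{86878}{r{\left(-141 \right)}} = - \frac{86878}{\frac{1}{38 - 141} \left(-70 - 141\right)} = - \frac{86878}{\frac{1}{-103} \left(-211\right)} = - \frac{86878}{\left(- \frac{1}{103}\right) \left(-211\right)} = - \frac{86878}{\frac{211}{103}} = \left(-86878\right) \frac{103}{211} = - \frac{8948434}{211}$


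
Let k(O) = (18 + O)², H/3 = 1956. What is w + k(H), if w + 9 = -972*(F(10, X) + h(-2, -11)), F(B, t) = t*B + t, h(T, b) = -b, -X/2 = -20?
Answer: 34206615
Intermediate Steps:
X = 40 (X = -2*(-20) = 40)
H = 5868 (H = 3*1956 = 5868)
F(B, t) = t + B*t (F(B, t) = B*t + t = t + B*t)
w = -438381 (w = -9 - 972*(40*(1 + 10) - 1*(-11)) = -9 - 972*(40*11 + 11) = -9 - 972*(440 + 11) = -9 - 972*451 = -9 - 438372 = -438381)
w + k(H) = -438381 + (18 + 5868)² = -438381 + 5886² = -438381 + 34644996 = 34206615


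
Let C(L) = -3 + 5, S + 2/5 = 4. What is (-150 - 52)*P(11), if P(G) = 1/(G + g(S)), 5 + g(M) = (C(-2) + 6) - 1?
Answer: -202/13 ≈ -15.538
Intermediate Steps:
S = 18/5 (S = -2/5 + 4 = 18/5 ≈ 3.6000)
C(L) = 2
g(M) = 2 (g(M) = -5 + ((2 + 6) - 1) = -5 + (8 - 1) = -5 + 7 = 2)
P(G) = 1/(2 + G) (P(G) = 1/(G + 2) = 1/(2 + G))
(-150 - 52)*P(11) = (-150 - 52)/(2 + 11) = -202/13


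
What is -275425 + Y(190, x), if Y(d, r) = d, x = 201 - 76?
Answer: -275235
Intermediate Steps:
x = 125
-275425 + Y(190, x) = -275425 + 190 = -275235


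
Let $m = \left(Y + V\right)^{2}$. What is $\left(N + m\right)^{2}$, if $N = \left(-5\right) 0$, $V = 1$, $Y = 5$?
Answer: $1296$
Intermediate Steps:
$N = 0$
$m = 36$ ($m = \left(5 + 1\right)^{2} = 6^{2} = 36$)
$\left(N + m\right)^{2} = \left(0 + 36\right)^{2} = 36^{2} = 1296$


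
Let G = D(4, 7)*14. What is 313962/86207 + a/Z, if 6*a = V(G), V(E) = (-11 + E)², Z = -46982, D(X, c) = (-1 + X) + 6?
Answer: 7942117139/2209187604 ≈ 3.5950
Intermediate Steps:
D(X, c) = 5 + X
G = 126 (G = (5 + 4)*14 = 9*14 = 126)
a = 13225/6 (a = (-11 + 126)²/6 = (⅙)*115² = (⅙)*13225 = 13225/6 ≈ 2204.2)
313962/86207 + a/Z = 313962/86207 + (13225/6)/(-46982) = 313962*(1/86207) + (13225/6)*(-1/46982) = 28542/7837 - 13225/281892 = 7942117139/2209187604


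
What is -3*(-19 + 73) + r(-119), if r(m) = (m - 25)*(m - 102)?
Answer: 31662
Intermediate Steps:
r(m) = (-102 + m)*(-25 + m) (r(m) = (-25 + m)*(-102 + m) = (-102 + m)*(-25 + m))
-3*(-19 + 73) + r(-119) = -3*(-19 + 73) + (2550 + (-119)² - 127*(-119)) = -3*54 + (2550 + 14161 + 15113) = -162 + 31824 = 31662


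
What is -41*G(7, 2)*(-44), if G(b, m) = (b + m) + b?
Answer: 28864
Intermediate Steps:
G(b, m) = m + 2*b
-41*G(7, 2)*(-44) = -41*(2 + 2*7)*(-44) = -41*(2 + 14)*(-44) = -41*16*(-44) = -656*(-44) = 28864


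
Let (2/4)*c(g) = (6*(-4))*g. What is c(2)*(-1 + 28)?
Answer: -2592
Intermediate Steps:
c(g) = -48*g (c(g) = 2*((6*(-4))*g) = 2*(-24*g) = -48*g)
c(2)*(-1 + 28) = (-48*2)*(-1 + 28) = -96*27 = -2592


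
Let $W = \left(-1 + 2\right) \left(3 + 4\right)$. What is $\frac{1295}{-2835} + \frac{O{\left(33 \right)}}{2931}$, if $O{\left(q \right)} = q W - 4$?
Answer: $- \frac{30020}{79137} \approx -0.37934$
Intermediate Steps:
$W = 7$ ($W = 1 \cdot 7 = 7$)
$O{\left(q \right)} = -4 + 7 q$ ($O{\left(q \right)} = q 7 - 4 = 7 q - 4 = -4 + 7 q$)
$\frac{1295}{-2835} + \frac{O{\left(33 \right)}}{2931} = \frac{1295}{-2835} + \frac{-4 + 7 \cdot 33}{2931} = 1295 \left(- \frac{1}{2835}\right) + \left(-4 + 231\right) \frac{1}{2931} = - \frac{37}{81} + 227 \cdot \frac{1}{2931} = - \frac{37}{81} + \frac{227}{2931} = - \frac{30020}{79137}$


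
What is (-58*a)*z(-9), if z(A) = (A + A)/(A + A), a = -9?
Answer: 522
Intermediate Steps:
z(A) = 1 (z(A) = (2*A)/((2*A)) = (2*A)*(1/(2*A)) = 1)
(-58*a)*z(-9) = -58*(-9)*1 = 522*1 = 522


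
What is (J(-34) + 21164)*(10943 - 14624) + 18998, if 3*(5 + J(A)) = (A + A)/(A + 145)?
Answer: -2881061585/37 ≈ -7.7866e+7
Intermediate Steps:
J(A) = -5 + 2*A/(3*(145 + A)) (J(A) = -5 + ((A + A)/(A + 145))/3 = -5 + ((2*A)/(145 + A))/3 = -5 + (2*A/(145 + A))/3 = -5 + 2*A/(3*(145 + A)))
(J(-34) + 21164)*(10943 - 14624) + 18998 = ((-2175 - 13*(-34))/(3*(145 - 34)) + 21164)*(10943 - 14624) + 18998 = ((⅓)*(-2175 + 442)/111 + 21164)*(-3681) + 18998 = ((⅓)*(1/111)*(-1733) + 21164)*(-3681) + 18998 = (-1733/333 + 21164)*(-3681) + 18998 = (7045879/333)*(-3681) + 18998 = -2881764511/37 + 18998 = -2881061585/37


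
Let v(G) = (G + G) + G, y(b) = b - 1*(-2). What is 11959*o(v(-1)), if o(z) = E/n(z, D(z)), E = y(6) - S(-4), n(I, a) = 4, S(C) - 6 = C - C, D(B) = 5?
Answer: 11959/2 ≈ 5979.5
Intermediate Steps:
S(C) = 6 (S(C) = 6 + (C - C) = 6 + 0 = 6)
y(b) = 2 + b (y(b) = b + 2 = 2 + b)
E = 2 (E = (2 + 6) - 1*6 = 8 - 6 = 2)
v(G) = 3*G (v(G) = 2*G + G = 3*G)
o(z) = ½ (o(z) = 2/4 = 2*(¼) = ½)
11959*o(v(-1)) = 11959*(½) = 11959/2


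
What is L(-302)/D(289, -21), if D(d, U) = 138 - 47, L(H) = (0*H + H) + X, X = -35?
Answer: -337/91 ≈ -3.7033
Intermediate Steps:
L(H) = -35 + H (L(H) = (0*H + H) - 35 = (0 + H) - 35 = H - 35 = -35 + H)
D(d, U) = 91
L(-302)/D(289, -21) = (-35 - 302)/91 = -337*1/91 = -337/91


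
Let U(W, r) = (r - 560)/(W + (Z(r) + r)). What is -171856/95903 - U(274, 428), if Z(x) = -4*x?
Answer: -93116878/48431015 ≈ -1.9227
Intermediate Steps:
U(W, r) = (-560 + r)/(W - 3*r) (U(W, r) = (r - 560)/(W + (-4*r + r)) = (-560 + r)/(W - 3*r))
-171856/95903 - U(274, 428) = -171856/95903 - (-560 + 428)/(274 - 3*428) = -171856*1/95903 - (-132)/(274 - 1284) = -171856/95903 - (-132)/(-1010) = -171856/95903 - (-1)*(-132)/1010 = -171856/95903 - 1*66/505 = -171856/95903 - 66/505 = -93116878/48431015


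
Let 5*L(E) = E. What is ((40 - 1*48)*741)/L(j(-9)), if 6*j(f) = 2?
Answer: -88920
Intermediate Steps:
j(f) = ⅓ (j(f) = (⅙)*2 = ⅓)
L(E) = E/5
((40 - 1*48)*741)/L(j(-9)) = ((40 - 1*48)*741)/(((⅕)*(⅓))) = ((40 - 48)*741)/(1/15) = -8*741*15 = -5928*15 = -88920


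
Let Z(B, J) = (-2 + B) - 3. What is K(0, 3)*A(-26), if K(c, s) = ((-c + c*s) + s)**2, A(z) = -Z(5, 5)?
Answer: 0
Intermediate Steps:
Z(B, J) = -5 + B
A(z) = 0 (A(z) = -(-5 + 5) = -1*0 = 0)
K(c, s) = (s - c + c*s)**2
K(0, 3)*A(-26) = (3 - 1*0 + 0*3)**2*0 = (3 + 0 + 0)**2*0 = 3**2*0 = 9*0 = 0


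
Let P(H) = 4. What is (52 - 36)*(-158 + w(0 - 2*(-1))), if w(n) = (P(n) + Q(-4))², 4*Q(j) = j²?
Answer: -1504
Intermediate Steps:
Q(j) = j²/4
w(n) = 64 (w(n) = (4 + (¼)*(-4)²)² = (4 + (¼)*16)² = (4 + 4)² = 8² = 64)
(52 - 36)*(-158 + w(0 - 2*(-1))) = (52 - 36)*(-158 + 64) = 16*(-94) = -1504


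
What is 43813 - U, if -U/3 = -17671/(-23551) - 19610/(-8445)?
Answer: 581048112510/13259213 ≈ 43822.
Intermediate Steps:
U = -122213341/13259213 (U = -3*(-17671/(-23551) - 19610/(-8445)) = -3*(-17671*(-1/23551) - 19610*(-1/8445)) = -3*(17671/23551 + 3922/1689) = -3*122213341/39777639 = -122213341/13259213 ≈ -9.2172)
43813 - U = 43813 - 1*(-122213341/13259213) = 43813 + 122213341/13259213 = 581048112510/13259213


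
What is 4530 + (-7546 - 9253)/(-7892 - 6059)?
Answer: 63214829/13951 ≈ 4531.2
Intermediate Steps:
4530 + (-7546 - 9253)/(-7892 - 6059) = 4530 - 16799/(-13951) = 4530 - 16799*(-1/13951) = 4530 + 16799/13951 = 63214829/13951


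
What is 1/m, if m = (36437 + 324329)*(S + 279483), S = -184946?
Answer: 1/34105735342 ≈ 2.9321e-11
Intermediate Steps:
m = 34105735342 (m = (36437 + 324329)*(-184946 + 279483) = 360766*94537 = 34105735342)
1/m = 1/34105735342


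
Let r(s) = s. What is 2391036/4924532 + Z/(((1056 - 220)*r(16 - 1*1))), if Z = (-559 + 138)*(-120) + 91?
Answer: 6345888193/1403491620 ≈ 4.5215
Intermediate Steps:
Z = 50611 (Z = -421*(-120) + 91 = 50520 + 91 = 50611)
2391036/4924532 + Z/(((1056 - 220)*r(16 - 1*1))) = 2391036/4924532 + 50611/(((1056 - 220)*(16 - 1*1))) = 2391036*(1/4924532) + 50611/((836*(16 - 1))) = 597759/1231133 + 50611/((836*15)) = 597759/1231133 + 50611/12540 = 597759/1231133 + 50611*(1/12540) = 597759/1231133 + 4601/1140 = 6345888193/1403491620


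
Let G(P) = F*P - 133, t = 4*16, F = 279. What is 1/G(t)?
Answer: 1/17723 ≈ 5.6424e-5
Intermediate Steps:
t = 64
G(P) = -133 + 279*P (G(P) = 279*P - 133 = -133 + 279*P)
1/G(t) = 1/(-133 + 279*64) = 1/(-133 + 17856) = 1/17723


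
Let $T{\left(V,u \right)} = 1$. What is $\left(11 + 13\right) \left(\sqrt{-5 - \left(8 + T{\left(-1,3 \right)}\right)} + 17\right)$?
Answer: $408 + 24 i \sqrt{14} \approx 408.0 + 89.8 i$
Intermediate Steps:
$\left(11 + 13\right) \left(\sqrt{-5 - \left(8 + T{\left(-1,3 \right)}\right)} + 17\right) = \left(11 + 13\right) \left(\sqrt{-5 - 9} + 17\right) = 24 \left(\sqrt{-5 - 9} + 17\right) = 24 \left(\sqrt{-14} + 17\right) = 24 \left(i \sqrt{14} + 17\right) = 24 \left(17 + i \sqrt{14}\right) = 408 + 24 i \sqrt{14}$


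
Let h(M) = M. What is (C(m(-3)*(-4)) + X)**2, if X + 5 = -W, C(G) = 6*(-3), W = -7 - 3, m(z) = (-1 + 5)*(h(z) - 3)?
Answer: 169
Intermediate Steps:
m(z) = -12 + 4*z (m(z) = (-1 + 5)*(z - 3) = 4*(-3 + z) = -12 + 4*z)
W = -10
C(G) = -18
X = 5 (X = -5 - 1*(-10) = -5 + 10 = 5)
(C(m(-3)*(-4)) + X)**2 = (-18 + 5)**2 = (-13)**2 = 169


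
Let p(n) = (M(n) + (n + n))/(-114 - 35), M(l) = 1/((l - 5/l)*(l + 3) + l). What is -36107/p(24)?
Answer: 28680476133/255896 ≈ 1.1208e+5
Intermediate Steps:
M(l) = 1/(l + (3 + l)*(l - 5/l)) (M(l) = 1/((l - 5/l)*(3 + l) + l) = 1/((3 + l)*(l - 5/l) + l) = 1/(l + (3 + l)*(l - 5/l)))
p(n) = -2*n/149 - n/(149*(-15 + n³ - 5*n + 4*n²)) (p(n) = (n/(-15 + n³ - 5*n + 4*n²) + (n + n))/(-114 - 35) = (n/(-15 + n³ - 5*n + 4*n²) + 2*n)/(-149) = (2*n + n/(-15 + n³ - 5*n + 4*n²))*(-1/149) = -2*n/149 - n/(149*(-15 + n³ - 5*n + 4*n²)))
-36107/p(24) = -36107*149*(-15 + 24³ - 5*24 + 4*24²)/(24*(29 - 8*24² - 2*24³ + 10*24)) = -36107*149*(-15 + 13824 - 120 + 4*576)/(24*(29 - 8*576 - 2*13824 + 240)) = -36107*149*(-15 + 13824 - 120 + 2304)/(24*(29 - 4608 - 27648 + 240)) = -36107/((1/149)*24*(-31987)/15993) = -36107/((1/149)*24*(1/15993)*(-31987)) = -36107/(-255896/794319) = -36107*(-794319/255896) = 28680476133/255896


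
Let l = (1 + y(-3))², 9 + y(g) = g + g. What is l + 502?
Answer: 698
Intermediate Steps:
y(g) = -9 + 2*g (y(g) = -9 + (g + g) = -9 + 2*g)
l = 196 (l = (1 + (-9 + 2*(-3)))² = (1 + (-9 - 6))² = (1 - 15)² = (-14)² = 196)
l + 502 = 196 + 502 = 698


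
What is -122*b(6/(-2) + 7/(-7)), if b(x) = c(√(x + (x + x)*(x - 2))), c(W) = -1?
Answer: 122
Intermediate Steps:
b(x) = -1
-122*b(6/(-2) + 7/(-7)) = -122*(-1) = 122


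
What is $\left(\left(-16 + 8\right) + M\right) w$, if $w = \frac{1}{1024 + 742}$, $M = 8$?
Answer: $0$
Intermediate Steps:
$w = \frac{1}{1766} \approx 0.00056625$
$\left(\left(-16 + 8\right) + M\right) w = \left(\left(-16 + 8\right) + 8\right) \frac{1}{1766} = \left(-8 + 8\right) \frac{1}{1766} = 0 \cdot \frac{1}{1766} = 0$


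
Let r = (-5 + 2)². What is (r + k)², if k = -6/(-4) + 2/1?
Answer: 625/4 ≈ 156.25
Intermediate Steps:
k = 7/2 (k = -6*(-¼) + 2*1 = 3/2 + 2 = 7/2 ≈ 3.5000)
r = 9 (r = (-3)² = 9)
(r + k)² = (9 + 7/2)² = (25/2)² = 625/4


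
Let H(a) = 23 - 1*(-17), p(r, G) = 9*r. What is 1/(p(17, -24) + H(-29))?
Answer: 1/193 ≈ 0.0051813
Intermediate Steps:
H(a) = 40 (H(a) = 23 + 17 = 40)
1/(p(17, -24) + H(-29)) = 1/(9*17 + 40) = 1/(153 + 40) = 1/193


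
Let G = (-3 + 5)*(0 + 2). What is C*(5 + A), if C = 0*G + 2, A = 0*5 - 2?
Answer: 6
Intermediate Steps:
G = 4 (G = 2*2 = 4)
A = -2 (A = 0 - 2 = -2)
C = 2 (C = 0*4 + 2 = 0 + 2 = 2)
C*(5 + A) = 2*(5 - 2) = 2*3 = 6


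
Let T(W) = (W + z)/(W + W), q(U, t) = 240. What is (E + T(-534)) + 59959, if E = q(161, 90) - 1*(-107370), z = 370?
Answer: 44740964/267 ≈ 1.6757e+5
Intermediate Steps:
T(W) = (370 + W)/(2*W) (T(W) = (W + 370)/(W + W) = (370 + W)/((2*W)) = (370 + W)*(1/(2*W)) = (370 + W)/(2*W))
E = 107610 (E = 240 - 1*(-107370) = 240 + 107370 = 107610)
(E + T(-534)) + 59959 = (107610 + (½)*(370 - 534)/(-534)) + 59959 = (107610 + (½)*(-1/534)*(-164)) + 59959 = (107610 + 41/267) + 59959 = 28731911/267 + 59959 = 44740964/267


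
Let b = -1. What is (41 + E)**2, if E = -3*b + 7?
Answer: 2601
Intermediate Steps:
E = 10 (E = -3*(-1) + 7 = 3 + 7 = 10)
(41 + E)**2 = (41 + 10)**2 = 51**2 = 2601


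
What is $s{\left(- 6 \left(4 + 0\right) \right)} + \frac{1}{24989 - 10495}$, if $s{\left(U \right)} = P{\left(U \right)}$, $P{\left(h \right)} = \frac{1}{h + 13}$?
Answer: $- \frac{14483}{159434} \approx -0.09084$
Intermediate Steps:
$P{\left(h \right)} = \frac{1}{13 + h}$
$s{\left(U \right)} = \frac{1}{13 + U}$
$s{\left(- 6 \left(4 + 0\right) \right)} + \frac{1}{24989 - 10495} = \frac{1}{13 - 6 \left(4 + 0\right)} + \frac{1}{24989 - 10495} = \frac{1}{13 - 24} + \frac{1}{14494} = \frac{1}{-11} + \frac{1}{14494} = - \frac{1}{11} + \frac{1}{14494} = - \frac{14483}{159434}$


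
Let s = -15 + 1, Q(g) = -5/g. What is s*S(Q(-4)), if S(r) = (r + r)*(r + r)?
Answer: -175/2 ≈ -87.500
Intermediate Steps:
s = -14
S(r) = 4*r² (S(r) = (2*r)*(2*r) = 4*r²)
s*S(Q(-4)) = -56*(-5/(-4))² = -56*(-5*(-¼))² = -56*(5/4)² = -56*25/16 = -14*25/4 = -175/2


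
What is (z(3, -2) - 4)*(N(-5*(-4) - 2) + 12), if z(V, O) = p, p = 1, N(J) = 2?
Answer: -42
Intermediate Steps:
z(V, O) = 1
(z(3, -2) - 4)*(N(-5*(-4) - 2) + 12) = (1 - 4)*(2 + 12) = -3*14 = -42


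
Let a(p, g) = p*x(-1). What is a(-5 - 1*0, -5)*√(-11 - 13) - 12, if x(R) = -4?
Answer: -12 + 40*I*√6 ≈ -12.0 + 97.98*I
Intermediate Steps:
a(p, g) = -4*p (a(p, g) = p*(-4) = -4*p)
a(-5 - 1*0, -5)*√(-11 - 13) - 12 = (-4*(-5 - 1*0))*√(-11 - 13) - 12 = (-4*(-5 + 0))*√(-24) - 12 = (-4*(-5))*(2*I*√6) - 12 = 20*(2*I*√6) - 12 = 40*I*√6 - 12 = -12 + 40*I*√6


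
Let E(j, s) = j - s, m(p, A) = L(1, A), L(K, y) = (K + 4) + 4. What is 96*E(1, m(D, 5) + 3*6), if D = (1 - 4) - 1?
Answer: -2496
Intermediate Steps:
L(K, y) = 8 + K (L(K, y) = (4 + K) + 4 = 8 + K)
D = -4 (D = -3 - 1 = -4)
m(p, A) = 9 (m(p, A) = 8 + 1 = 9)
96*E(1, m(D, 5) + 3*6) = 96*(1 - (9 + 3*6)) = 96*(1 - (9 + 18)) = 96*(1 - 1*27) = 96*(1 - 27) = 96*(-26) = -2496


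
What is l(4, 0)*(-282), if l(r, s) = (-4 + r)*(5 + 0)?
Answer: 0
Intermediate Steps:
l(r, s) = -20 + 5*r (l(r, s) = (-4 + r)*5 = -20 + 5*r)
l(4, 0)*(-282) = (-20 + 5*4)*(-282) = (-20 + 20)*(-282) = 0*(-282) = 0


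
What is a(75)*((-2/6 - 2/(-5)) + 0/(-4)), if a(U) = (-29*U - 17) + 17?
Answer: -145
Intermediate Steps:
a(U) = -29*U (a(U) = (-17 - 29*U) + 17 = -29*U)
a(75)*((-2/6 - 2/(-5)) + 0/(-4)) = (-29*75)*((-2/6 - 2/(-5)) + 0/(-4)) = -2175*((-2*⅙ - 2*(-⅕)) + 0*(-¼)) = -2175*((-⅓ + ⅖) + 0) = -2175*(1/15 + 0) = -2175*1/15 = -145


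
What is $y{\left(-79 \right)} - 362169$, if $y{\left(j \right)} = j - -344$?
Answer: $-361904$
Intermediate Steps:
$y{\left(j \right)} = 344 + j$ ($y{\left(j \right)} = j + 344 = 344 + j$)
$y{\left(-79 \right)} - 362169 = \left(344 - 79\right) - 362169 = 265 - 362169 = -361904$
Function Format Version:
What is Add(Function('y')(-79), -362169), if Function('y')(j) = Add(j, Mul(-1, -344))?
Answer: -361904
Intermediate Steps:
Function('y')(j) = Add(344, j) (Function('y')(j) = Add(j, 344) = Add(344, j))
Add(Function('y')(-79), -362169) = Add(Add(344, -79), -362169) = Add(265, -362169) = -361904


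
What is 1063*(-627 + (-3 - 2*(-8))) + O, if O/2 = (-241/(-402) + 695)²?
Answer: 25455485197/80802 ≈ 3.1504e+5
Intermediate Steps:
O = 78193496161/80802 (O = 2*(-241/(-402) + 695)² = 2*(-241*(-1/402) + 695)² = 2*(241/402 + 695)² = 2*(279631/402)² = 2*(78193496161/161604) = 78193496161/80802 ≈ 9.6772e+5)
1063*(-627 + (-3 - 2*(-8))) + O = 1063*(-627 + (-3 - 2*(-8))) + 78193496161/80802 = 1063*(-627 + (-3 + 16)) + 78193496161/80802 = 1063*(-627 + 13) + 78193496161/80802 = 1063*(-614) + 78193496161/80802 = -652682 + 78193496161/80802 = 25455485197/80802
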